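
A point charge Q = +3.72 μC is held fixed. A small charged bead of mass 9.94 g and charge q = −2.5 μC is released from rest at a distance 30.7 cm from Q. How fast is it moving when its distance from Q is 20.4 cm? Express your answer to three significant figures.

Only the electrostatic force acts, so mechanical energy is conserved: ½mv² = U₁ − U₂ = kQq(1/r₁ − 1/r₂).
U₁ − U₂ = (8.99×10⁹ N·m²/C²)(3.72×10⁻⁶ C)(-2.50×10⁻⁶ C)(1/0.307 − 1/0.204) = 0.138 J.
v = √(2·0.138/9.94×10⁻³) = 5.26 m/s.

5.26 m/s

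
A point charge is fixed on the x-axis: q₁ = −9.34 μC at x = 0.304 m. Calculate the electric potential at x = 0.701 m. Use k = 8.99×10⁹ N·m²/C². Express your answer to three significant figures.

The total potential is the scalar sum of each charge's contribution, V = Σ kqᵢ/rᵢ.
V = k[(-9.34×10⁻⁶)/(0.397)] = -2.12×10⁵ V.

-2.12×10⁵ V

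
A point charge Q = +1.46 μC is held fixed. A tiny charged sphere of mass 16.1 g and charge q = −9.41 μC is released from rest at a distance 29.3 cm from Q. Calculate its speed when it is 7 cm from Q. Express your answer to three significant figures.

Only the electrostatic force acts, so mechanical energy is conserved: ½mv² = U₁ − U₂ = kQq(1/r₁ − 1/r₂).
U₁ − U₂ = (8.99×10⁹ N·m²/C²)(1.46×10⁻⁶ C)(-9.41×10⁻⁶ C)(1/0.293 − 1/0.0700) = 1.34 J.
v = √(2·1.34/0.0161) = 12.9 m/s.

12.9 m/s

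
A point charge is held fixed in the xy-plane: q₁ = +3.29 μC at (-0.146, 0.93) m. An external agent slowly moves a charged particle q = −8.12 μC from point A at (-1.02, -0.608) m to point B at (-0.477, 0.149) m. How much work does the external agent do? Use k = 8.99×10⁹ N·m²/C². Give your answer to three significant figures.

-0.147 J

For quasistatic motion the external work equals the change in potential energy: W_ext = qΔV = q(V_B − V_A).
At A: distance to the source charge is 1.77 m; V_A = kq₁/r = 1.67×10⁴ V.
At B: distance to the source charge is 0.848 m; V_B = kq₁/r = 3.49×10⁴ V.
ΔV = V_B − V_A = 1.81×10⁴ V.
W_ext = qΔV = (-8.12×10⁻⁶ C)(1.81×10⁴ V) = -0.147 J.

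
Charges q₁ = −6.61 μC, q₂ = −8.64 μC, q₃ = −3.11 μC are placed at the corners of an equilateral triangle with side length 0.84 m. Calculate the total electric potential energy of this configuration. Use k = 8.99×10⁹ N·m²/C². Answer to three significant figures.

1.12 J

The work to assemble the configuration equals its total potential energy, U = Σ kqᵢqⱼ/rᵢⱼ over all pairs.
All three pair separations equal the side length, 0.840 m.
U = (0.611) + (0.220) + (0.288) = 1.12 J.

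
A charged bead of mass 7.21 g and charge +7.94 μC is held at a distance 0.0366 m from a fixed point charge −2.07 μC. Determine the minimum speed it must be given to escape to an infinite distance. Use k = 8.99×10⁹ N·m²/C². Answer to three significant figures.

To just escape, total mechanical energy must reach zero at infinity: ½mv²_min + U = 0, so ½mv²_min = −U = |kQq|/r.
|U| = |kQq|/r = (8.99×10⁹ N·m²/C²)(2.07×10⁻⁶)(7.94×10⁻⁶)/(0.0366) = 4.04 J.
v_min = √(2|U|/m) = √(2·4.04/7.21×10⁻³) = 33.5 m/s.

33.5 m/s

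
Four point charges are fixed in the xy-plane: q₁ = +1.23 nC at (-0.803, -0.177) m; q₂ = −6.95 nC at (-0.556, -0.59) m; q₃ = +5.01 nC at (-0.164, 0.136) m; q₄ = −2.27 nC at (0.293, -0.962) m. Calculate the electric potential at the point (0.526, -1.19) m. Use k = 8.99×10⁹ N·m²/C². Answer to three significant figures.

-76.4 V

The total potential is the scalar sum of each charge's contribution, V = Σ kqᵢ/rᵢ.
Distances from the field point to each charge: r₁ = 1.67 m, r₂ = 1.24 m, r₃ = 1.49 m, r₄ = 0.326 m.
V = k[(1.23×10⁻⁹)/(1.67) + (-6.95×10⁻⁹)/(1.24) + (5.01×10⁻⁹)/(1.49) + (-2.27×10⁻⁹)/(0.326)] = -76.4 V.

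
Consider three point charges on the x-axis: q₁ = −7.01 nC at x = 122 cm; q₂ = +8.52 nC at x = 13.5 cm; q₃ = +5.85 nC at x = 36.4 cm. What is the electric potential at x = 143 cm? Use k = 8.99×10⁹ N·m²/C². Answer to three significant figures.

-192 V

Electric potential is a scalar, so the contributions from each charge add algebraically: V = Σ kqᵢ/rᵢ.
Distances from the field point to each charge: r₁ = 0.210 m, r₂ = 1.29 m, r₃ = 1.07 m.
V = k[(-7.01×10⁻⁹)/(0.210) + (8.52×10⁻⁹)/(1.29) + (5.85×10⁻⁹)/(1.07)] = -192 V.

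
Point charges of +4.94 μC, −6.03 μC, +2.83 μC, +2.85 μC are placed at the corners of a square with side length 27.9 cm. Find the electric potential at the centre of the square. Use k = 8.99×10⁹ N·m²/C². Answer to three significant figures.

Electric potential is a scalar, so the contributions from each charge add algebraically: V = Σ kqᵢ/rᵢ.
The distance from each corner to the centre is a√2/2 = 0.197 m.
V = k[(4.94×10⁻⁶)/(0.197) + (-6.03×10⁻⁶)/(0.197) + (2.83×10⁻⁶)/(0.197) + (2.85×10⁻⁶)/(0.197)] = 2.09×10⁵ V.

2.09×10⁵ V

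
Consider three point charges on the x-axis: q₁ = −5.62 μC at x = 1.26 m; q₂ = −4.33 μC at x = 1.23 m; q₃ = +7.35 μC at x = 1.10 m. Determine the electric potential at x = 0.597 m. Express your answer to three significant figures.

Electric potential is a scalar, so the contributions from each charge add algebraically: V = Σ kqᵢ/rᵢ.
Distances from the field point to each charge: r₁ = 0.663 m, r₂ = 0.633 m, r₃ = 0.503 m.
V = k[(-5.62×10⁻⁶)/(0.663) + (-4.33×10⁻⁶)/(0.633) + (7.35×10⁻⁶)/(0.503)] = -6340 V.

-6340 V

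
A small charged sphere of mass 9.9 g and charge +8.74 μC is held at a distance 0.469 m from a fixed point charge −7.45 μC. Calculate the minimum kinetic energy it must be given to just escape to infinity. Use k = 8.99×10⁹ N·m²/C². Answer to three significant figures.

To just escape, total mechanical energy must reach zero at infinity: ½mv²_min + U = 0, so ½mv²_min = −U = |kQq|/r.
|U| = |kQq|/r = (8.99×10⁹ N·m²/C²)(7.45×10⁻⁶)(8.74×10⁻⁶)/(0.469) = 1.25 J.

1.25 J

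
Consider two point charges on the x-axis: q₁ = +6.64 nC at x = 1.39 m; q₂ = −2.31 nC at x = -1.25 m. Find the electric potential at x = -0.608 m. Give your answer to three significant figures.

-2.47 V

The total potential is the scalar sum of each charge's contribution, V = Σ kqᵢ/rᵢ.
Distances from the field point to each charge: r₁ = 2.00 m, r₂ = 0.642 m.
V = k[(6.64×10⁻⁹)/(2.00) + (-2.31×10⁻⁹)/(0.642)] = -2.47 V.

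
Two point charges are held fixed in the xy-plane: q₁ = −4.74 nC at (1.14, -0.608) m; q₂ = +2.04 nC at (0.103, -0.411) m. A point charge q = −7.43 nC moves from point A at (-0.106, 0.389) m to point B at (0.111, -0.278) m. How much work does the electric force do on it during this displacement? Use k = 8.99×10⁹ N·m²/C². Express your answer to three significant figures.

The work done by the electric force is W_field = −ΔU = −q(V_B − V_A) = q(V_A − V_B).
At A: distances to the source charges are 1.60 m, 0.827 m; V_A = Σ kqᵢ/rᵢ = -4.52 V.
At B: distances to the source charges are 1.08 m, 0.133 m; V_B = Σ kqᵢ/rᵢ = 98.2 V.
ΔV = V_B − V_A = 103 V.
W_field = −qΔV = −(-7.43×10⁻⁹ C)(103 V) = 7.63×10⁻⁷ J.

7.63×10⁻⁷ J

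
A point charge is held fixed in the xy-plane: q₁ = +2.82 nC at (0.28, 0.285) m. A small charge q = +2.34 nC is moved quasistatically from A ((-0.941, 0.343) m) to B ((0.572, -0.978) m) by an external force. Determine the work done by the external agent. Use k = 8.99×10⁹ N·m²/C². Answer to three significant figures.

For quasistatic motion the external work equals the change in potential energy: W_ext = qΔV = q(V_B − V_A).
At A: distance to the source charge is 1.22 m; V_A = kq₁/r = 20.7 V.
At B: distance to the source charge is 1.30 m; V_B = kq₁/r = 19.6 V.
ΔV = V_B − V_A = -1.18 V.
W_ext = qΔV = (2.34×10⁻⁹ C)(-1.18 V) = -2.77×10⁻⁹ J.

-2.77×10⁻⁹ J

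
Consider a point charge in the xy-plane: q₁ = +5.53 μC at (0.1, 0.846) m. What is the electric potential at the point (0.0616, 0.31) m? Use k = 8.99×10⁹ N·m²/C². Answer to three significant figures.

Electric potential is a scalar, so the contributions from each charge add algebraically: V = Σ kqᵢ/rᵢ.
Distances from the field point to each charge: r₁ = 0.537 m.
V = k[(5.53×10⁻⁶)/(0.537)] = 9.25×10⁴ V.

9.25×10⁴ V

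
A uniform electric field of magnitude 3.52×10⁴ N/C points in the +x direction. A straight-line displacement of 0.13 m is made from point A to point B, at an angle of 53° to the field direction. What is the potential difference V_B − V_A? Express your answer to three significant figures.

Only the component of displacement along E changes the potential: ΔV = −E·d·cosθ.
ΔV = −(3.52×10⁴ V/m)(0.130 m)cos53° = -2750 V.

-2750 V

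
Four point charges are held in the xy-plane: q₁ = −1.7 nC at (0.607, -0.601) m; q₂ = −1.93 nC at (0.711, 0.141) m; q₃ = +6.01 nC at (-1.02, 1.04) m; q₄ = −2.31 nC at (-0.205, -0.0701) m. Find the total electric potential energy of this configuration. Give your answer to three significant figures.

The assembly work is the sum of pairwise potential energies, U = Σ_{i<j} kqᵢqⱼ/rᵢⱼ.
Pair separations: r₁₂ = 0.749 m, r₁₃ = 2.31 m, r₁₄ = 0.970 m, r₂₃ = 1.95 m, r₂₄ = 0.940 m, r₃₄ = 1.38 m.
Summing all 6 pair terms gives U = -6.54×10⁻⁸ J.

-6.54×10⁻⁸ J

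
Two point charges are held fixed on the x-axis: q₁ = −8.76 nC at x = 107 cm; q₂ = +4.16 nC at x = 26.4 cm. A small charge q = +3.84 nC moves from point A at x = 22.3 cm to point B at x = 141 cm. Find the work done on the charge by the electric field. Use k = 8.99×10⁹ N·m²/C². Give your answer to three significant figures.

The work done by the electric force is W_field = −ΔU = −q(V_B − V_A) = q(V_A − V_B).
At A: distances to the source charges are 0.847 m, 0.0410 m; V_A = Σ kqᵢ/rᵢ = 819 V.
At B: distances to the source charges are 0.340 m, 1.15 m; V_B = Σ kqᵢ/rᵢ = -199 V.
ΔV = V_B − V_A = -1020 V.
W_field = −qΔV = −(3.84×10⁻⁹ C)(-1020 V) = 3.91×10⁻⁶ J.

3.91×10⁻⁶ J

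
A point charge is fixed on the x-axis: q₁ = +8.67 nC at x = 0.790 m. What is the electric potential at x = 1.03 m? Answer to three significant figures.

Electric potential is a scalar, so the contributions from each charge add algebraically: V = Σ kqᵢ/rᵢ.
V = k[(8.67×10⁻⁹)/(0.240)] = 325 V.

325 V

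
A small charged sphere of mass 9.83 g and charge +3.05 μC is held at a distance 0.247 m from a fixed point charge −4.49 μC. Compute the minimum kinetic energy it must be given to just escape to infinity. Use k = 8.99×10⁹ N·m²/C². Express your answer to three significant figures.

0.498 J

To just escape, total mechanical energy must reach zero at infinity: ½mv²_min + U = 0, so ½mv²_min = −U = |kQq|/r.
|U| = |kQq|/r = (8.99×10⁹ N·m²/C²)(4.49×10⁻⁶)(3.05×10⁻⁶)/(0.247) = 0.498 J.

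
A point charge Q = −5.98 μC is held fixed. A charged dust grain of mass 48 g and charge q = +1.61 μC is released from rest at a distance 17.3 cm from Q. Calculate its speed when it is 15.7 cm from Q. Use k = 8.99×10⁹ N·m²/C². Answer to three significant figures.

Only the electrostatic force acts, so mechanical energy is conserved: ½mv² = U₁ − U₂ = kQq(1/r₁ − 1/r₂).
U₁ − U₂ = (8.99×10⁹ N·m²/C²)(-5.98×10⁻⁶ C)(1.61×10⁻⁶ C)(1/0.173 − 1/0.157) = 0.0510 J.
v = √(2·0.0510/0.0480) = 1.46 m/s.

1.46 m/s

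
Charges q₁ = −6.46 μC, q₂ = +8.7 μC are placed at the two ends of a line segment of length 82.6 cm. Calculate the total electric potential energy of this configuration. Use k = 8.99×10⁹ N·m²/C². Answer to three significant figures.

The work to assemble the configuration equals its total potential energy, U = Σ kqᵢqⱼ/rᵢⱼ over all pairs.
The separation is r = 0.826 m.
U = (-0.612) = -0.612 J.

-0.612 J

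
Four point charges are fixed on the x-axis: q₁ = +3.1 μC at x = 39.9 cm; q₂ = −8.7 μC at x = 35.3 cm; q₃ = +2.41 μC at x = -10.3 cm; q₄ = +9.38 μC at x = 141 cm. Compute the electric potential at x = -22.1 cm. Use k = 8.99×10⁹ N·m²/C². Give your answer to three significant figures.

1.44×10⁵ V

Electric potential is a scalar, so the contributions from each charge add algebraically: V = Σ kqᵢ/rᵢ.
Distances from the field point to each charge: r₁ = 0.620 m, r₂ = 0.574 m, r₃ = 0.118 m, r₄ = 1.63 m.
V = k[(3.10×10⁻⁶)/(0.620) + (-8.70×10⁻⁶)/(0.574) + (2.41×10⁻⁶)/(0.118) + (9.38×10⁻⁶)/(1.63)] = 1.44×10⁵ V.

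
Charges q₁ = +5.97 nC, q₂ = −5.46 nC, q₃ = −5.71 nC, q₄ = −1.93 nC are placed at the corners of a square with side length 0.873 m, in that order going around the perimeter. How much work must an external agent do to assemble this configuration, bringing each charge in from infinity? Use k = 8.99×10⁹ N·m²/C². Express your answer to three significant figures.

The work to assemble the configuration equals its total potential energy, U = Σ kqᵢqⱼ/rᵢⱼ over all pairs.
The four side pairs have separation 0.873 m and the two diagonal pairs 1.23 m.
Summing all 6 pair terms gives U = -1.91×10⁻⁷ J.

-1.91×10⁻⁷ J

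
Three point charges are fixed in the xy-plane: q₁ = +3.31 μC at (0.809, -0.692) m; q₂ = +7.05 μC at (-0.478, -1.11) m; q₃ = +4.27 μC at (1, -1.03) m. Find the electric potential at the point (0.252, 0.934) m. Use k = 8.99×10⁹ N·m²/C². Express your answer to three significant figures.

Electric potential is a scalar, so the contributions from each charge add algebraically: V = Σ kqᵢ/rᵢ.
Distances from the field point to each charge: r₁ = 1.72 m, r₂ = 2.17 m, r₃ = 2.10 m.
V = k[(3.31×10⁻⁶)/(1.72) + (7.05×10⁻⁶)/(2.17) + (4.27×10⁻⁶)/(2.10)] = 6.48×10⁴ V.

6.48×10⁴ V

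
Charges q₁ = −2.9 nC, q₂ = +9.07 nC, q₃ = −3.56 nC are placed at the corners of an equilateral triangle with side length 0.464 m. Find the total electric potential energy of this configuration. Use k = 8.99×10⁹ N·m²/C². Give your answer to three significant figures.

-9.35×10⁻⁷ J

The work to assemble the configuration equals its total potential energy, U = Σ kqᵢqⱼ/rᵢⱼ over all pairs.
All three pair separations equal the side length, 0.464 m.
U = (-5.10×10⁻⁷) + (2.00×10⁻⁷) + (-6.26×10⁻⁷) = -9.35×10⁻⁷ J.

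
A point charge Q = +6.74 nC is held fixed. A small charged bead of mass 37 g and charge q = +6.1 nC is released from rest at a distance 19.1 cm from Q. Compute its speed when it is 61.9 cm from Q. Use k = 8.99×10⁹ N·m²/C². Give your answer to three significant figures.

Only the electrostatic force acts, so mechanical energy is conserved: ½mv² = U₁ − U₂ = kQq(1/r₁ − 1/r₂).
U₁ − U₂ = (8.99×10⁹ N·m²/C²)(6.74×10⁻⁹ C)(6.10×10⁻⁹ C)(1/0.191 − 1/0.619) = 1.34×10⁻⁶ J.
v = √(2·1.34×10⁻⁶/0.0370) = 8.50×10⁻³ m/s.

8.50×10⁻³ m/s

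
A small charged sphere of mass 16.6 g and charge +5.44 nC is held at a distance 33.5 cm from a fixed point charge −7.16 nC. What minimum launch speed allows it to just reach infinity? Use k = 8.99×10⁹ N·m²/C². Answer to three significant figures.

To just escape, total mechanical energy must reach zero at infinity: ½mv²_min + U = 0, so ½mv²_min = −U = |kQq|/r.
|U| = |kQq|/r = (8.99×10⁹ N·m²/C²)(7.16×10⁻⁹)(5.44×10⁻⁹)/(0.335) = 1.05×10⁻⁶ J.
v_min = √(2|U|/m) = √(2·1.05×10⁻⁶/0.0166) = 0.0112 m/s.

0.0112 m/s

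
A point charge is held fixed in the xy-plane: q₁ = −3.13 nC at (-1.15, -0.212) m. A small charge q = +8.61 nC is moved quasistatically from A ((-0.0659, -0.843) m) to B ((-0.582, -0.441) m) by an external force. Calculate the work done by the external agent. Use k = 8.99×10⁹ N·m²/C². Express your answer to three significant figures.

-2.02×10⁻⁷ J

For quasistatic motion the external work equals the change in potential energy: W_ext = qΔV = q(V_B − V_A).
At A: distance to the source charge is 1.25 m; V_A = kq₁/r = -22.4 V.
At B: distance to the source charge is 0.612 m; V_B = kq₁/r = -45.9 V.
ΔV = V_B − V_A = -23.5 V.
W_ext = qΔV = (8.61×10⁻⁹ C)(-23.5 V) = -2.02×10⁻⁷ J.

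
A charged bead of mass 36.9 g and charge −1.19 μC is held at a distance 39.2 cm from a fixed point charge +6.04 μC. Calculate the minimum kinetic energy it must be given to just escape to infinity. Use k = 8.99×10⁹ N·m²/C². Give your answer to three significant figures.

0.165 J

To just escape, total mechanical energy must reach zero at infinity: ½mv²_min + U = 0, so ½mv²_min = −U = |kQq|/r.
|U| = |kQq|/r = (8.99×10⁹ N·m²/C²)(6.04×10⁻⁶)(1.19×10⁻⁶)/(0.392) = 0.165 J.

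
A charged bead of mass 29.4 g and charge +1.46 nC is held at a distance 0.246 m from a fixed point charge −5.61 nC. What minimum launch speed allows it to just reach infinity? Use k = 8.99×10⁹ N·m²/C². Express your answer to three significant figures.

4.51×10⁻³ m/s

To just escape, total mechanical energy must reach zero at infinity: ½mv²_min + U = 0, so ½mv²_min = −U = |kQq|/r.
|U| = |kQq|/r = (8.99×10⁹ N·m²/C²)(5.61×10⁻⁹)(1.46×10⁻⁹)/(0.246) = 2.99×10⁻⁷ J.
v_min = √(2|U|/m) = √(2·2.99×10⁻⁷/0.0294) = 4.51×10⁻³ m/s.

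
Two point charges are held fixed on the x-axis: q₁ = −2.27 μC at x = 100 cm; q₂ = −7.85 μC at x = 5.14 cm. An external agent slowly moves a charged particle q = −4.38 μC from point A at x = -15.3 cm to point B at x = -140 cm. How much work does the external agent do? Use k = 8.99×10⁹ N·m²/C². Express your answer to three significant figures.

For quasistatic motion the external work equals the change in potential energy: W_ext = qΔV = q(V_B − V_A).
At A: distances to the source charges are 1.15 m, 0.204 m; V_A = Σ kqᵢ/rᵢ = -3.63×10⁵ V.
At B: distances to the source charges are 2.40 m, 1.45 m; V_B = Σ kqᵢ/rᵢ = -5.71×10⁴ V.
ΔV = V_B − V_A = 3.06×10⁵ V.
W_ext = qΔV = (-4.38×10⁻⁶ C)(3.06×10⁵ V) = -1.34 J.

-1.34 J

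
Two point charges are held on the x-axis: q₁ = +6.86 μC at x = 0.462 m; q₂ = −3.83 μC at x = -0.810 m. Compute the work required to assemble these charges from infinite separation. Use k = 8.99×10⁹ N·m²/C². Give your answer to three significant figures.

-0.186 J

The work to assemble the configuration equals its total potential energy, U = Σ kqᵢqⱼ/rᵢⱼ over all pairs.
Pair separations: r₁₂ = 1.27 m.
U = (-0.186) = -0.186 J.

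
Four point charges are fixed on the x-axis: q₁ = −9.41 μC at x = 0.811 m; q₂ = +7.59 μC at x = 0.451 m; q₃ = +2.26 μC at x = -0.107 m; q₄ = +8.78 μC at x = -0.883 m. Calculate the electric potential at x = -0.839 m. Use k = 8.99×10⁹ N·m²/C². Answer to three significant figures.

1.82×10⁶ V

The total potential is the scalar sum of each charge's contribution, V = Σ kqᵢ/rᵢ.
Distances from the field point to each charge: r₁ = 1.65 m, r₂ = 1.29 m, r₃ = 0.732 m, r₄ = 0.0440 m.
V = k[(-9.41×10⁻⁶)/(1.65) + (7.59×10⁻⁶)/(1.29) + (2.26×10⁻⁶)/(0.732) + (8.78×10⁻⁶)/(0.0440)] = 1.82×10⁶ V.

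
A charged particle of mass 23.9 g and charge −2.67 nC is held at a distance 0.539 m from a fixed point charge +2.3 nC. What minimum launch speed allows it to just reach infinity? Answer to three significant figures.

2.93×10⁻³ m/s

To just escape, total mechanical energy must reach zero at infinity: ½mv²_min + U = 0, so ½mv²_min = −U = |kQq|/r.
|U| = |kQq|/r = (8.99×10⁹ N·m²/C²)(2.30×10⁻⁹)(2.67×10⁻⁹)/(0.539) = 1.02×10⁻⁷ J.
v_min = √(2|U|/m) = √(2·1.02×10⁻⁷/0.0239) = 2.93×10⁻³ m/s.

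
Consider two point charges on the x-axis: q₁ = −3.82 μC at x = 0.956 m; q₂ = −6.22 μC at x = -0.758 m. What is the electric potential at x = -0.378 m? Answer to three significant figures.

-1.73×10⁵ V

The total potential is the scalar sum of each charge's contribution, V = Σ kqᵢ/rᵢ.
Distances from the field point to each charge: r₁ = 1.33 m, r₂ = 0.380 m.
V = k[(-3.82×10⁻⁶)/(1.33) + (-6.22×10⁻⁶)/(0.380)] = -1.73×10⁵ V.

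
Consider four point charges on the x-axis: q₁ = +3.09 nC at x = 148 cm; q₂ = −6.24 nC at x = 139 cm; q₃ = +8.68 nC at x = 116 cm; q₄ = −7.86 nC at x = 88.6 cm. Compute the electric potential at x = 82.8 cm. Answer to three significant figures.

-1040 V

Electric potential is a scalar, so the contributions from each charge add algebraically: V = Σ kqᵢ/rᵢ.
Distances from the field point to each charge: r₁ = 0.652 m, r₂ = 0.562 m, r₃ = 0.332 m, r₄ = 0.0580 m.
V = k[(3.09×10⁻⁹)/(0.652) + (-6.24×10⁻⁹)/(0.562) + (8.68×10⁻⁹)/(0.332) + (-7.86×10⁻⁹)/(0.0580)] = -1040 V.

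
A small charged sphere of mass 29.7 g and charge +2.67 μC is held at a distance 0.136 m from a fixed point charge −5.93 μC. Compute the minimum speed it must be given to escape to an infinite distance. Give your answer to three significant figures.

To just escape, total mechanical energy must reach zero at infinity: ½mv²_min + U = 0, so ½mv²_min = −U = |kQq|/r.
|U| = |kQq|/r = (8.99×10⁹ N·m²/C²)(5.93×10⁻⁶)(2.67×10⁻⁶)/(0.136) = 1.05 J.
v_min = √(2|U|/m) = √(2·1.05/0.0297) = 8.40 m/s.

8.40 m/s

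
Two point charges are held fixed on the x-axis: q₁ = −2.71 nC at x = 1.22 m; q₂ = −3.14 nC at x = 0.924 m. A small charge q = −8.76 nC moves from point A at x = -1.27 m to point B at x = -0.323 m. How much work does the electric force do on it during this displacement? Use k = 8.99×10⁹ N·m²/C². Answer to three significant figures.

The work done by the electric force is W_field = −ΔU = −q(V_B − V_A) = q(V_A − V_B).
At A: distances to the source charges are 2.49 m, 2.19 m; V_A = Σ kqᵢ/rᵢ = -22.7 V.
At B: distances to the source charges are 1.54 m, 1.25 m; V_B = Σ kqᵢ/rᵢ = -38.4 V.
ΔV = V_B − V_A = -15.8 V.
W_field = −qΔV = −(-8.76×10⁻⁹ C)(-15.8 V) = -1.38×10⁻⁷ J.

-1.38×10⁻⁷ J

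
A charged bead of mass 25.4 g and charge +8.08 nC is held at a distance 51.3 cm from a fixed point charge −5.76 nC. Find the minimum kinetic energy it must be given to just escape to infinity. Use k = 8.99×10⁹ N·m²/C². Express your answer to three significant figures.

To just escape, total mechanical energy must reach zero at infinity: ½mv²_min + U = 0, so ½mv²_min = −U = |kQq|/r.
|U| = |kQq|/r = (8.99×10⁹ N·m²/C²)(5.76×10⁻⁹)(8.08×10⁻⁹)/(0.513) = 8.16×10⁻⁷ J.

8.16×10⁻⁷ J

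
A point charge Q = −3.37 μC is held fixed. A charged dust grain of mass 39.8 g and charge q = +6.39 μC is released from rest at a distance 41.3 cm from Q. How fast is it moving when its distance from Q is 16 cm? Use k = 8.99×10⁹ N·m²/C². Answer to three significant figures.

Only the electrostatic force acts, so mechanical energy is conserved: ½mv² = U₁ − U₂ = kQq(1/r₁ − 1/r₂).
U₁ − U₂ = (8.99×10⁹ N·m²/C²)(-3.37×10⁻⁶ C)(6.39×10⁻⁶ C)(1/0.413 − 1/0.160) = 0.741 J.
v = √(2·0.741/0.0398) = 6.10 m/s.

6.10 m/s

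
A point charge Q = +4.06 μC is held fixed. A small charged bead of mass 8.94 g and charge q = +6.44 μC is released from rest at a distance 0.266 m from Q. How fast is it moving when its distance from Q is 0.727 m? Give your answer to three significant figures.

11.2 m/s

Only the electrostatic force acts, so mechanical energy is conserved: ½mv² = U₁ − U₂ = kQq(1/r₁ − 1/r₂).
U₁ − U₂ = (8.99×10⁹ N·m²/C²)(4.06×10⁻⁶ C)(6.44×10⁻⁶ C)(1/0.266 − 1/0.727) = 0.560 J.
v = √(2·0.560/8.94×10⁻³) = 11.2 m/s.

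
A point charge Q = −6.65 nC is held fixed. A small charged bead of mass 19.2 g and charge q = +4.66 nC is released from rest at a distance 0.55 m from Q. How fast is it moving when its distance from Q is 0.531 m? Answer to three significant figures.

1.37×10⁻³ m/s

Only the electrostatic force acts, so mechanical energy is conserved: ½mv² = U₁ − U₂ = kQq(1/r₁ − 1/r₂).
U₁ − U₂ = (8.99×10⁹ N·m²/C²)(-6.65×10⁻⁹ C)(4.66×10⁻⁹ C)(1/0.550 − 1/0.531) = 1.81×10⁻⁸ J.
v = √(2·1.81×10⁻⁸/0.0192) = 1.37×10⁻³ m/s.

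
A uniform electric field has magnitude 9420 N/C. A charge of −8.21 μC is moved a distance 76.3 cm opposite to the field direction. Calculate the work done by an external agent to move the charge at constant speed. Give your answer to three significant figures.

-0.0590 J

The potential change for a displacement 76.3 cm opposite to the field direction is ΔV = +Ed = 7190 V.
W_ext = qΔV = -0.0590 J.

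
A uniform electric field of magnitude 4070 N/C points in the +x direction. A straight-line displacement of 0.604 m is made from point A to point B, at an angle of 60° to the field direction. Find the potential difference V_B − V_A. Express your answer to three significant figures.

-1230 V

Only the component of displacement along E changes the potential: ΔV = −E·d·cosθ.
ΔV = −(4070 V/m)(0.604 m)cos60° = -1230 V.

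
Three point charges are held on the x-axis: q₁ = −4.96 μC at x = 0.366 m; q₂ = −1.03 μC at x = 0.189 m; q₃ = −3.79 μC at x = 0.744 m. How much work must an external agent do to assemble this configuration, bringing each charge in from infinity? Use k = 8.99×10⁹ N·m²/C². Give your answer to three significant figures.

The assembly work is the sum of pairwise potential energies, U = Σ_{i<j} kqᵢqⱼ/rᵢⱼ.
Pair separations: r₁₂ = 0.177 m, r₁₃ = 0.378 m, r₂₃ = 0.555 m.
U = (0.259) + (0.447) + (0.0632) = 0.770 J.

0.770 J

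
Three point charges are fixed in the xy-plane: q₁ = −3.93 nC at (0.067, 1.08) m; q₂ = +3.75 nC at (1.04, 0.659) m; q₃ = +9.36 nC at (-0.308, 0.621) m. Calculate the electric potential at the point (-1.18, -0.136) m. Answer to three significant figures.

66.9 V

Electric potential is a scalar, so the contributions from each charge add algebraically: V = Σ kqᵢ/rᵢ.
Distances from the field point to each charge: r₁ = 1.74 m, r₂ = 2.36 m, r₃ = 1.15 m.
V = k[(-3.93×10⁻⁹)/(1.74) + (3.75×10⁻⁹)/(2.36) + (9.36×10⁻⁹)/(1.15)] = 66.9 V.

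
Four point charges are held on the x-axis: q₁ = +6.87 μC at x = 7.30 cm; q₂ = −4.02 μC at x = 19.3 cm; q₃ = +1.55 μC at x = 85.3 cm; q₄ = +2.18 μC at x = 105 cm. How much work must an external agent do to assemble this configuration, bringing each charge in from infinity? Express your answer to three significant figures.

-1.83 J

The work to assemble the configuration equals its total potential energy, U = Σ kqᵢqⱼ/rᵢⱼ over all pairs.
Pair separations: r₁₂ = 0.120 m, r₁₃ = 0.780 m, r₁₄ = 0.977 m, r₂₃ = 0.660 m, r₂₄ = 0.857 m, r₃₄ = 0.197 m.
Summing all 6 pair terms gives U = -1.83 J.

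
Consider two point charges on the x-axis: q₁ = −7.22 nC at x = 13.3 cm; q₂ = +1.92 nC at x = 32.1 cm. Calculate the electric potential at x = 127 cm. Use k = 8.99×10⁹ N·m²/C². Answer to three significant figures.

Electric potential is a scalar, so the contributions from each charge add algebraically: V = Σ kqᵢ/rᵢ.
Distances from the field point to each charge: r₁ = 1.14 m, r₂ = 0.949 m.
V = k[(-7.22×10⁻⁹)/(1.14) + (1.92×10⁻⁹)/(0.949)] = -38.9 V.

-38.9 V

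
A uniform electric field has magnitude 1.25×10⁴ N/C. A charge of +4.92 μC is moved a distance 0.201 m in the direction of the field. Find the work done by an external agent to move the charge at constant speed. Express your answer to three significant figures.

The potential change for a displacement 0.201 m in the direction of the field is ΔV = −Ed = -2510 V.
W_ext = qΔV = -0.0124 J.

-0.0124 J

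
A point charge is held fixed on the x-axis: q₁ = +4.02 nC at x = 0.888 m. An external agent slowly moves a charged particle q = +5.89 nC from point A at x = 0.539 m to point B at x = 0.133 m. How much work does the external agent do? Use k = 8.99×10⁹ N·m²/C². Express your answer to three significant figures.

-3.28×10⁻⁷ J

For quasistatic motion the external work equals the change in potential energy: W_ext = qΔV = q(V_B − V_A).
At A: distance to the source charge is 0.349 m; V_A = kq₁/r = 104 V.
At B: distance to the source charge is 0.755 m; V_B = kq₁/r = 47.9 V.
ΔV = V_B − V_A = -55.7 V.
W_ext = qΔV = (5.89×10⁻⁹ C)(-55.7 V) = -3.28×10⁻⁷ J.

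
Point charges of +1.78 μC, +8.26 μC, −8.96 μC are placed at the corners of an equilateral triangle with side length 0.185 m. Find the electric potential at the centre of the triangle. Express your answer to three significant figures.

Electric potential is a scalar, so the contributions from each charge add algebraically: V = Σ kqᵢ/rᵢ.
The distance from each vertex to the centroid is a/√3 = 0.107 m.
V = k[(1.78×10⁻⁶)/(0.107) + (8.26×10⁻⁶)/(0.107) + (-8.96×10⁻⁶)/(0.107)] = 9.09×10⁴ V.

9.09×10⁴ V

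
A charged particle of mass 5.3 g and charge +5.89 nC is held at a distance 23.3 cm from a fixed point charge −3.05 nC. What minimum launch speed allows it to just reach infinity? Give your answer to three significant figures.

0.0162 m/s

To just escape, total mechanical energy must reach zero at infinity: ½mv²_min + U = 0, so ½mv²_min = −U = |kQq|/r.
|U| = |kQq|/r = (8.99×10⁹ N·m²/C²)(3.05×10⁻⁹)(5.89×10⁻⁹)/(0.233) = 6.93×10⁻⁷ J.
v_min = √(2|U|/m) = √(2·6.93×10⁻⁷/5.30×10⁻³) = 0.0162 m/s.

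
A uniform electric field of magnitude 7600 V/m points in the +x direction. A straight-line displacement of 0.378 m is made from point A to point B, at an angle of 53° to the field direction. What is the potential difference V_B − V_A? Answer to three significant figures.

-1730 V

Only the component of displacement along E changes the potential: ΔV = −E·d·cosθ.
ΔV = −(7600 V/m)(0.378 m)cos53° = -1730 V.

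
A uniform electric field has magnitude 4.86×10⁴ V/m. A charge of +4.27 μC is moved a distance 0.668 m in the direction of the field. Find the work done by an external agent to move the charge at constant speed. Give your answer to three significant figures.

The potential change for a displacement 0.668 m in the direction of the field is ΔV = −Ed = -3.25×10⁴ V.
W_ext = qΔV = -0.139 J.

-0.139 J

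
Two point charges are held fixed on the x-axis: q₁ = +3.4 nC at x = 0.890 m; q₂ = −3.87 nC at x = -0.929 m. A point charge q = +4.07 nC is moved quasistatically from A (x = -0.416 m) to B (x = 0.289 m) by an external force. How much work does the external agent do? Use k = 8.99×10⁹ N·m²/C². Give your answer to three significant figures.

For quasistatic motion the external work equals the change in potential energy: W_ext = qΔV = q(V_B − V_A).
At A: distances to the source charges are 1.31 m, 0.513 m; V_A = Σ kqᵢ/rᵢ = -44.4 V.
At B: distances to the source charges are 0.601 m, 1.22 m; V_B = Σ kqᵢ/rᵢ = 22.3 V.
ΔV = V_B − V_A = 66.7 V.
W_ext = qΔV = (4.07×10⁻⁹ C)(66.7 V) = 2.72×10⁻⁷ J.

2.72×10⁻⁷ J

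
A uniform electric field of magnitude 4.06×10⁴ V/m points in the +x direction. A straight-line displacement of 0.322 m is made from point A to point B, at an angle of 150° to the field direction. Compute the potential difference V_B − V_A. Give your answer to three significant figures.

1.13×10⁴ V

Only the component of displacement along E changes the potential: ΔV = −E·d·cosθ.
ΔV = −(4.06×10⁴ V/m)(0.322 m)cos150° = 1.13×10⁴ V.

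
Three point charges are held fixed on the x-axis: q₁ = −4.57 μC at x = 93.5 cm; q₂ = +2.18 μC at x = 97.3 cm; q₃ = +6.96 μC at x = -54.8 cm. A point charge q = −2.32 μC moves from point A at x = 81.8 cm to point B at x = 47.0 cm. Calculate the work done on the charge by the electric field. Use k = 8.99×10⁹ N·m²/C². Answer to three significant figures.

0.443 J

The work done by the electric force is W_field = −ΔU = −q(V_B − V_A) = q(V_A − V_B).
At A: distances to the source charges are 0.117 m, 0.155 m, 1.37 m; V_A = Σ kqᵢ/rᵢ = -1.79×10⁵ V.
At B: distances to the source charges are 0.465 m, 0.503 m, 1.02 m; V_B = Σ kqᵢ/rᵢ = 1.21×10⁴ V.
ΔV = V_B − V_A = 1.91×10⁵ V.
W_field = −qΔV = −(-2.32×10⁻⁶ C)(1.91×10⁵ V) = 0.443 J.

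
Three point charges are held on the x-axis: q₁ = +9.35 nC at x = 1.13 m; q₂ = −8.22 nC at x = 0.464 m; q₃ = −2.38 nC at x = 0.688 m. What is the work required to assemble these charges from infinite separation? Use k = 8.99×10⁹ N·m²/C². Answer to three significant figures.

-7.05×10⁻⁷ J

The work to assemble the configuration equals its total potential energy, U = Σ kqᵢqⱼ/rᵢⱼ over all pairs.
Pair separations: r₁₂ = 0.666 m, r₁₃ = 0.442 m, r₂₃ = 0.224 m.
U = (-1.04×10⁻⁶) + (-4.53×10⁻⁷) + (7.85×10⁻⁷) = -7.05×10⁻⁷ J.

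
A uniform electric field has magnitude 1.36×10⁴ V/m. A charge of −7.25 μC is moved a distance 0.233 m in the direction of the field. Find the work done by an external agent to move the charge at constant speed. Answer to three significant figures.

The potential change for a displacement 0.233 m in the direction of the field is ΔV = −Ed = -3170 V.
W_ext = qΔV = 0.0230 J.

0.0230 J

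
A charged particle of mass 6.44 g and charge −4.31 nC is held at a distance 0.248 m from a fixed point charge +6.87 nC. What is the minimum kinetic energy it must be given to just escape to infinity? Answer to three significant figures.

To just escape, total mechanical energy must reach zero at infinity: ½mv²_min + U = 0, so ½mv²_min = −U = |kQq|/r.
|U| = |kQq|/r = (8.99×10⁹ N·m²/C²)(6.87×10⁻⁹)(4.31×10⁻⁹)/(0.248) = 1.07×10⁻⁶ J.

1.07×10⁻⁶ J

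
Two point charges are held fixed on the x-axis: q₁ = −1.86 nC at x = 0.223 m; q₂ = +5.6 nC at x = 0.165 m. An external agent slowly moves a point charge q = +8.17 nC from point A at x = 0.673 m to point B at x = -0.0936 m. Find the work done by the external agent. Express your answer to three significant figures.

For quasistatic motion the external work equals the change in potential energy: W_ext = qΔV = q(V_B − V_A).
At A: distances to the source charges are 0.450 m, 0.508 m; V_A = Σ kqᵢ/rᵢ = 61.9 V.
At B: distances to the source charges are 0.317 m, 0.259 m; V_B = Σ kqᵢ/rᵢ = 142 V.
ΔV = V_B − V_A = 79.9 V.
W_ext = qΔV = (8.17×10⁻⁹ C)(79.9 V) = 6.53×10⁻⁷ J.

6.53×10⁻⁷ J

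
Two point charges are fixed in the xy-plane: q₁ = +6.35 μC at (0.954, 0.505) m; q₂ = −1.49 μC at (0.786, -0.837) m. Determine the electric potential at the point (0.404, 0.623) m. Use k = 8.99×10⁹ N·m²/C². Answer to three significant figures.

Electric potential is a scalar, so the contributions from each charge add algebraically: V = Σ kqᵢ/rᵢ.
Distances from the field point to each charge: r₁ = 0.563 m, r₂ = 1.51 m.
V = k[(6.35×10⁻⁶)/(0.563) + (-1.49×10⁻⁶)/(1.51)] = 9.26×10⁴ V.

9.26×10⁴ V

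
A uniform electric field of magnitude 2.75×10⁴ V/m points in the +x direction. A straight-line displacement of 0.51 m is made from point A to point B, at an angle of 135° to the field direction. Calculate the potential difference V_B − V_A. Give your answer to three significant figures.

9920 V

Only the component of displacement along E changes the potential: ΔV = −E·d·cosθ.
ΔV = −(2.75×10⁴ V/m)(0.510 m)cos135° = 9920 V.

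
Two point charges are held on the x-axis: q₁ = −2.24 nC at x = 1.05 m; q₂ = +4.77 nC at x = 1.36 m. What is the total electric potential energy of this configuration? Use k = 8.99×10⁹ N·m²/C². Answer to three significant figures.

-3.10×10⁻⁷ J

The work to assemble the configuration equals its total potential energy, U = Σ kqᵢqⱼ/rᵢⱼ over all pairs.
Pair separations: r₁₂ = 0.310 m.
U = (-3.10×10⁻⁷) = -3.10×10⁻⁷ J.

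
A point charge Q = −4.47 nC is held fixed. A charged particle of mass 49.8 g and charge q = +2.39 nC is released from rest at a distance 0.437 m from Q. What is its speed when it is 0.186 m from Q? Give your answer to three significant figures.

Only the electrostatic force acts, so mechanical energy is conserved: ½mv² = U₁ − U₂ = kQq(1/r₁ − 1/r₂).
U₁ − U₂ = (8.99×10⁹ N·m²/C²)(-4.47×10⁻⁹ C)(2.39×10⁻⁹ C)(1/0.437 − 1/0.186) = 2.97×10⁻⁷ J.
v = √(2·2.97×10⁻⁷/0.0498) = 3.45×10⁻³ m/s.

3.45×10⁻³ m/s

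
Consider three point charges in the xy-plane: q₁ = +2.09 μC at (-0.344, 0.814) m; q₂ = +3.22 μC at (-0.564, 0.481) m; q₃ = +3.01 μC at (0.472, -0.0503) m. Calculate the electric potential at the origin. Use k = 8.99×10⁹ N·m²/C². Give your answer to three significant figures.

Electric potential is a scalar, so the contributions from each charge add algebraically: V = Σ kqᵢ/rᵢ.
Distances from the field point to each charge: r₁ = 0.884 m, r₂ = 0.741 m, r₃ = 0.475 m.
V = k[(2.09×10⁻⁶)/(0.884) + (3.22×10⁻⁶)/(0.741) + (3.01×10⁻⁶)/(0.475)] = 1.17×10⁵ V.

1.17×10⁵ V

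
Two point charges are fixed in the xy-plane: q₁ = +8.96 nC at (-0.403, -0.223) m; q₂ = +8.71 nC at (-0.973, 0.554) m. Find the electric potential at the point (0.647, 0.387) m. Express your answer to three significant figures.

114 V

Electric potential is a scalar, so the contributions from each charge add algebraically: V = Σ kqᵢ/rᵢ.
Distances from the field point to each charge: r₁ = 1.21 m, r₂ = 1.63 m.
V = k[(8.96×10⁻⁹)/(1.21) + (8.71×10⁻⁹)/(1.63)] = 114 V.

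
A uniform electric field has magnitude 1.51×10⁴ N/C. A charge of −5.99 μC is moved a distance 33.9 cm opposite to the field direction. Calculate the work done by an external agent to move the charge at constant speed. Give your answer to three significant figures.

The potential change for a displacement 33.9 cm opposite to the field direction is ΔV = +Ed = 5120 V.
W_ext = qΔV = -0.0307 J.

-0.0307 J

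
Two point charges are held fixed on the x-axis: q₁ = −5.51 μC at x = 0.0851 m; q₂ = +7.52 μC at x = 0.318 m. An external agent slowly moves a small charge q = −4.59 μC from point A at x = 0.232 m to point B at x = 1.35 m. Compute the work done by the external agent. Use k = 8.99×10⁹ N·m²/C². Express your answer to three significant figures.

For quasistatic motion the external work equals the change in potential energy: W_ext = qΔV = q(V_B − V_A).
At A: distances to the source charges are 0.147 m, 0.0860 m; V_A = Σ kqᵢ/rᵢ = 4.49×10⁵ V.
At B: distances to the source charges are 1.26 m, 1.03 m; V_B = Σ kqᵢ/rᵢ = 2.63×10⁴ V.
ΔV = V_B − V_A = -4.23×10⁵ V.
W_ext = qΔV = (-4.59×10⁻⁶ C)(-4.23×10⁵ V) = 1.94 J.

1.94 J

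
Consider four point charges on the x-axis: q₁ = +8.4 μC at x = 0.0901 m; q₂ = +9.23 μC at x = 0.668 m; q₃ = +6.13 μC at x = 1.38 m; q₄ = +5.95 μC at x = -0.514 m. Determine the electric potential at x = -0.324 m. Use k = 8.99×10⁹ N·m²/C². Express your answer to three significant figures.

5.80×10⁵ V

The total potential is the scalar sum of each charge's contribution, V = Σ kqᵢ/rᵢ.
Distances from the field point to each charge: r₁ = 0.414 m, r₂ = 0.992 m, r₃ = 1.70 m, r₄ = 0.190 m.
V = k[(8.40×10⁻⁶)/(0.414) + (9.23×10⁻⁶)/(0.992) + (6.13×10⁻⁶)/(1.70) + (5.95×10⁻⁶)/(0.190)] = 5.80×10⁵ V.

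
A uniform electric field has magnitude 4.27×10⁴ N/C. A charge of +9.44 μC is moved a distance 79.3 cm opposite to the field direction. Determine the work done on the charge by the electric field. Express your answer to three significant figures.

The potential change for a displacement 79.3 cm opposite to the field direction is ΔV = +Ed = 3.39×10⁴ V.
W_field = −qΔV = -0.320 J.

-0.320 J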